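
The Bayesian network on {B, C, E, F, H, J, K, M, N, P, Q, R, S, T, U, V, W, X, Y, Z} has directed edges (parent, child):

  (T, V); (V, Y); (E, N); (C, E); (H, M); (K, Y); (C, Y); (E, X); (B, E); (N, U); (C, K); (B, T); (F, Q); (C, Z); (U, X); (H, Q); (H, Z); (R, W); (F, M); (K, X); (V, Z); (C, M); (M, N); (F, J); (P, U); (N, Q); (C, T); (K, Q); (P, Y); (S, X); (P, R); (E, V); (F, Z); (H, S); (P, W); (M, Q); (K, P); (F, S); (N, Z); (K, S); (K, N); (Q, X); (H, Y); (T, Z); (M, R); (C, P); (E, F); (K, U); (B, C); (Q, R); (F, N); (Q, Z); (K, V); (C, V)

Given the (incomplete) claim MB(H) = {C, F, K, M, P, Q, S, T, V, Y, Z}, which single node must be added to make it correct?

N

By definition, MB(H) is built from H's parents, H's children, and the co-parents of H.
Pa(H) = {}.
H has children M, Q, S, Y, Z.
Co-parents of H (other parents of its children):
  M also has parents C, F.
  parents(Q) \ {H} = {F, K, M, N}.
  S's other parents are F, K.
  Y's other parents are C, K, P, V.
  parents(Z) \ {H} = {C, F, N, Q, T, V}.
MB(H) = {C, F, K, M, N, P, Q, S, T, V, Y, Z}.
Comparing with the claimed set, N is missing.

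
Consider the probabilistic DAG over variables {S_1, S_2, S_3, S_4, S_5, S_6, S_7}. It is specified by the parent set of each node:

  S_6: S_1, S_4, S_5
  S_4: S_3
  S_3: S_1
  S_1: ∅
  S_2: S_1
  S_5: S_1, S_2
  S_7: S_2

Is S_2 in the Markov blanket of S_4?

Parents of S_4: S_3.
Ch(S_4) = {S_6}.
For each child, the remaining parents (spouses of S_4):
  S_6: S_1, S_5
MB(S_4) = {S_1, S_3, S_5, S_6}; S_2 is not in this set.

No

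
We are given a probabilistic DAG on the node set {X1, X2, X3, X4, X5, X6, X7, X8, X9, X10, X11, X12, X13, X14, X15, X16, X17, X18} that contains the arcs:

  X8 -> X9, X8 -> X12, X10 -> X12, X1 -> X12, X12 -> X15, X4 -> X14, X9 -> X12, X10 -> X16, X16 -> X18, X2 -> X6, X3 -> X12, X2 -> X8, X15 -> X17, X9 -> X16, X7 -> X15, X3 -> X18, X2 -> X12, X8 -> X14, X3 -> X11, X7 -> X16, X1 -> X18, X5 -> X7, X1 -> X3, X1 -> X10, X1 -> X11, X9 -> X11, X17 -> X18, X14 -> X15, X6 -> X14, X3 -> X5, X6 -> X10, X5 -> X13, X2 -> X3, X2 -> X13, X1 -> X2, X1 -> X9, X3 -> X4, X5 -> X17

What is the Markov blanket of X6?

{X1, X2, X4, X8, X10, X14}

The Markov blanket of a node is its parents, its children, and the other parents of its children.
Ch(X6) = {X10, X14}.
X6's parents: X2.
Other parents of X6's children:
  X10: X1
  X14: X4, X8
Union: {X2} ∪ {X10, X14} ∪ {X1, X4, X8} = {X1, X2, X4, X8, X10, X14}.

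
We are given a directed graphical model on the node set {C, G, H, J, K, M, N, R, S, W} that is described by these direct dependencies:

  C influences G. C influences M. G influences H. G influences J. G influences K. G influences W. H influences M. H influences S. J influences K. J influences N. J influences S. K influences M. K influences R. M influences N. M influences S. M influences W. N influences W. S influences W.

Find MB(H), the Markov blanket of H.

A node's Markov blanket = Pa ∪ Ch ∪ (parents of Ch other than the node itself).
Pa(H) = {G}.
H's children: M, S.
Parents of each child, excluding H:
  M: C, K
  S: J, M
Taking the union gives {C, G, J, K, M, S}.

{C, G, J, K, M, S}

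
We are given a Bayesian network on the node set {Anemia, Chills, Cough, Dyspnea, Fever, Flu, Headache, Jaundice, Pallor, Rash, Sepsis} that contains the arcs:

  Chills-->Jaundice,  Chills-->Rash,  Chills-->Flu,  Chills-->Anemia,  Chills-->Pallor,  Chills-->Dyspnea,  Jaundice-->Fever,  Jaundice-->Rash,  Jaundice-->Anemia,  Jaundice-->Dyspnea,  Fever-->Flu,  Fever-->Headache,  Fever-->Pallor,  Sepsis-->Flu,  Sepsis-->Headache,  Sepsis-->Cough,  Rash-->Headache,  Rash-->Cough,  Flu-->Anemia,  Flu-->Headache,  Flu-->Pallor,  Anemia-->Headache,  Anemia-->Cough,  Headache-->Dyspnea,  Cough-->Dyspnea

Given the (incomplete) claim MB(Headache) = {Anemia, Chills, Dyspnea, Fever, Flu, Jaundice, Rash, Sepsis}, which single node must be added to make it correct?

Cough

Ch(Headache) = {Dyspnea}.
Headache's parents: Anemia, Fever, Flu, Rash, Sepsis.
Parents of each child, excluding Headache:
  Dyspnea also has parents Chills, Cough, Jaundice.
MB(Headache) = {Anemia, Chills, Cough, Dyspnea, Fever, Flu, Jaundice, Rash, Sepsis}.
Comparing with the claimed set, Cough is missing.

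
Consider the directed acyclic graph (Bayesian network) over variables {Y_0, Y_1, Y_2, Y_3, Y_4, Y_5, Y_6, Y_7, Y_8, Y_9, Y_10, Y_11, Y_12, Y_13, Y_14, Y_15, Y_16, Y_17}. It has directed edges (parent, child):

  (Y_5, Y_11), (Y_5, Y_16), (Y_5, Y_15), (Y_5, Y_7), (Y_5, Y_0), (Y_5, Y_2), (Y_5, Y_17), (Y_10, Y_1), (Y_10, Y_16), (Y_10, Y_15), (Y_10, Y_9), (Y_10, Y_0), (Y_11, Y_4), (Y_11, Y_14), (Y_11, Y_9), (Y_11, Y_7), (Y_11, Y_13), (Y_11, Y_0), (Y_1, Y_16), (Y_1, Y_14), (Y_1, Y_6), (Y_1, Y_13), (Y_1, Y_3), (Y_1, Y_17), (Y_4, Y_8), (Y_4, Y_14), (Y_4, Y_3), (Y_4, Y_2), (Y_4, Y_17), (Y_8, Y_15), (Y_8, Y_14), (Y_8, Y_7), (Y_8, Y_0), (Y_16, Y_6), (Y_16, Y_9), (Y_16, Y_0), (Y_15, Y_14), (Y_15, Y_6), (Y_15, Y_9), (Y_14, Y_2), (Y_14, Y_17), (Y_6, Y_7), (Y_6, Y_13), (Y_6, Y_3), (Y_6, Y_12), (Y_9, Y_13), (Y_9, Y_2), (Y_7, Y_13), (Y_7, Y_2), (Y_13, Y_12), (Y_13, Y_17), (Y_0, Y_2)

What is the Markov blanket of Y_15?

{Y_1, Y_4, Y_5, Y_6, Y_8, Y_9, Y_10, Y_11, Y_14, Y_16}

Parents of Y_15: Y_5, Y_8, Y_10.
Ch(Y_15) = {Y_6, Y_9, Y_14}.
Other parents of Y_15's children:
  Y_14: Y_1, Y_4, Y_8, Y_11
  Y_6: Y_1, Y_16
  Y_9: Y_10, Y_11, Y_16
So the Markov blanket of Y_15 is {Y_1, Y_4, Y_5, Y_6, Y_8, Y_9, Y_10, Y_11, Y_14, Y_16}.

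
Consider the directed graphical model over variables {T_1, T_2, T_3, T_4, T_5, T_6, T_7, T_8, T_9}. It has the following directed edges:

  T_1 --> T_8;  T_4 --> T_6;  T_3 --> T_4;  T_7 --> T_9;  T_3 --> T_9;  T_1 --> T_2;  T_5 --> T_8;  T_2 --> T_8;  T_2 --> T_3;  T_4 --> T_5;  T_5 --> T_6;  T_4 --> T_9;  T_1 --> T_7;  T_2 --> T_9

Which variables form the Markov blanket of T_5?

{T_1, T_2, T_4, T_6, T_8}

Parents of T_5: T_4.
T_5's children: T_6, T_8.
Parents of each child, excluding T_5:
  T_6's other parent is T_4.
  T_8's other parents are T_1, T_2.
MB(T_5) = {T_1, T_2, T_4, T_6, T_8}.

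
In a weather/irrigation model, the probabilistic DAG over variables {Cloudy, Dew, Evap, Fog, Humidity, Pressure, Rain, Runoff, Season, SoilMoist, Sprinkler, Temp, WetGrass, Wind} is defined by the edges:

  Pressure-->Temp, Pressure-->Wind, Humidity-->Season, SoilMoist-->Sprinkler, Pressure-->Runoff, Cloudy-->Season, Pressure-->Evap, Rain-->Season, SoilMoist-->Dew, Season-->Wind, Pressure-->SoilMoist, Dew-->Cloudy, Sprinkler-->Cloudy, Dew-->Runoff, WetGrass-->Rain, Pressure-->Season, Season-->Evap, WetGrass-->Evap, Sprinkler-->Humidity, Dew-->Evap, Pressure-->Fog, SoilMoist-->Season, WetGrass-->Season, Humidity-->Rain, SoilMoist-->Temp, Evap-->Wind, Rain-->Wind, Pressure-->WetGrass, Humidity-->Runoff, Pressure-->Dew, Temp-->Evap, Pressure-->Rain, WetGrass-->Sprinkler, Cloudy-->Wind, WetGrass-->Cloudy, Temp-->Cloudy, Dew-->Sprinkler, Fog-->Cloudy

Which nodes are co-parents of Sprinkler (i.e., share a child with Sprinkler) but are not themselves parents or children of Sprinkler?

Children of Sprinkler: Cloudy, Humidity.
  Humidity has no other parent.
  Cloudy's other parents are Dew, Fog, Temp, WetGrass.
Excluding nodes already adjacent to Sprinkler (Cloudy, Dew, Humidity, SoilMoist, WetGrass), the co-parent-only contribution is {Fog, Temp}.

{Fog, Temp}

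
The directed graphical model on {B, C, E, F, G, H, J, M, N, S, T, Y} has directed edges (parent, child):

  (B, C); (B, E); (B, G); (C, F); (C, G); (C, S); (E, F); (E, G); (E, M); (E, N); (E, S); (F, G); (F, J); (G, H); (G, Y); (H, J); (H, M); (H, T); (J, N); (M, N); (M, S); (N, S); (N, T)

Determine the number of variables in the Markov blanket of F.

By definition, MB(F) is built from F's parents, F's children, and the co-parents of F.
F's parents: C, E.
Ch(F) = {G, J}.
Co-parents of F (other parents of its children):
  G also has parents B, C, E.
  J also has parent H.
MB(F) = {B, C, E, G, H, J}, which has 6 nodes.

6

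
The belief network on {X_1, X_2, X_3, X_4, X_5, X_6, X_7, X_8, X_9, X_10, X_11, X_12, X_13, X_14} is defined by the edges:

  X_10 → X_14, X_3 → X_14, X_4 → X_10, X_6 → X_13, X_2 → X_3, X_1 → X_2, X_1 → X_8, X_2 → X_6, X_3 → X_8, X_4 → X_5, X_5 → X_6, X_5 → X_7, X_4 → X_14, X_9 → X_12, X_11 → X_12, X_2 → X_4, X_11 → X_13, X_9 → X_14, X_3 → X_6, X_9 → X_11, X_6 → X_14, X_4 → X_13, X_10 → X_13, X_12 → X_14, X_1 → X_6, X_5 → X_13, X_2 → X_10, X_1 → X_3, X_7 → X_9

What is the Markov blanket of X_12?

{X_3, X_4, X_6, X_9, X_10, X_11, X_14}

By definition, MB(X_12) is built from X_12's parents, X_12's children, and the co-parents of X_12.
X_12 has parents X_9, X_11.
X_12's children: X_14.
Co-parents of X_12 (other parents of its children):
  X_14: X_3, X_4, X_6, X_9, X_10
So the Markov blanket of X_12 is {X_3, X_4, X_6, X_9, X_10, X_11, X_14}.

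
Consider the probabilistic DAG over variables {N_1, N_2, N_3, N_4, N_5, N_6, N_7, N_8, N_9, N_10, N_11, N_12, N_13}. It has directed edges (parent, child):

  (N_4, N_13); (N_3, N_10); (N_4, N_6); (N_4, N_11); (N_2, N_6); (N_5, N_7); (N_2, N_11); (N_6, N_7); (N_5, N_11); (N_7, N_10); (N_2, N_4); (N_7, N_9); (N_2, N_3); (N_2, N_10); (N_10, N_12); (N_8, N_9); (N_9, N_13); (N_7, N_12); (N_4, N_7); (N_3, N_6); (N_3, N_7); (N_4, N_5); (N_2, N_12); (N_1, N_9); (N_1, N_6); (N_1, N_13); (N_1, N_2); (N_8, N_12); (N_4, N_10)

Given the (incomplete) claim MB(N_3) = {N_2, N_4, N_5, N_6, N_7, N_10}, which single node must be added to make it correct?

The Markov blanket of a node is its parents, its children, and the other parents of its children.
Parents of N_3: N_2.
N_3 has children N_6, N_7, N_10.
Parents of each child, excluding N_3:
  N_6 also has parents N_1, N_2, N_4.
  N_7 also has parents N_4, N_5, N_6.
  N_10 also has parents N_2, N_4, N_7.
MB(N_3) = {N_1, N_2, N_4, N_5, N_6, N_7, N_10}.
Comparing with the claimed set, N_1 is missing.

N_1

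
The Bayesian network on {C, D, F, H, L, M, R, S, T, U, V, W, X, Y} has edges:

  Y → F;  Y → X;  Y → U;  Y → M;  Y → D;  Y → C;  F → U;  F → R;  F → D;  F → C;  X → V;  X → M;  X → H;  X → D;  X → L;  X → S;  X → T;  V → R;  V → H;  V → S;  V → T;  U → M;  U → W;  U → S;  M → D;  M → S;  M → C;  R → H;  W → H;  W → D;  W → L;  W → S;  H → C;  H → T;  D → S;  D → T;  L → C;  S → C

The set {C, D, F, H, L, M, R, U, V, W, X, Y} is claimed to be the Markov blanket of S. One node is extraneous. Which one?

R

Pa(S) = {D, M, U, V, W, X}.
S has child C.
Co-parents of S (other parents of its children):
  C: F, H, L, M, Y
MB(S) = {C, D, F, H, L, M, U, V, W, X, Y}.
R is neither a parent, child, nor co-parent of S, so it does not belong.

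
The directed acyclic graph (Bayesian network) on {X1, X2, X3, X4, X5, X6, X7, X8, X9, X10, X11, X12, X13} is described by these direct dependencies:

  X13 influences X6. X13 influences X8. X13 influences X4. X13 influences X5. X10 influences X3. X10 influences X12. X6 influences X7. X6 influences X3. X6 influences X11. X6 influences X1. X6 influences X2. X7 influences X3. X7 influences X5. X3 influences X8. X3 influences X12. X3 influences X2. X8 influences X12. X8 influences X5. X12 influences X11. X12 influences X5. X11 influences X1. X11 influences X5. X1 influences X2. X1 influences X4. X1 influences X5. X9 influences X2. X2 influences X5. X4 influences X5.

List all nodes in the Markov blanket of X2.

A node's Markov blanket = Pa ∪ Ch ∪ (parents of Ch other than the node itself).
Pa(X2) = {X1, X3, X6, X9}.
X2 has child X5.
For each child, the remaining parents (spouses of X2):
  parents(X5) \ {X2} = {X1, X4, X7, X8, X11, X12, X13}.
Taking the union gives {X1, X3, X4, X5, X6, X7, X8, X9, X11, X12, X13}.

{X1, X3, X4, X5, X6, X7, X8, X9, X11, X12, X13}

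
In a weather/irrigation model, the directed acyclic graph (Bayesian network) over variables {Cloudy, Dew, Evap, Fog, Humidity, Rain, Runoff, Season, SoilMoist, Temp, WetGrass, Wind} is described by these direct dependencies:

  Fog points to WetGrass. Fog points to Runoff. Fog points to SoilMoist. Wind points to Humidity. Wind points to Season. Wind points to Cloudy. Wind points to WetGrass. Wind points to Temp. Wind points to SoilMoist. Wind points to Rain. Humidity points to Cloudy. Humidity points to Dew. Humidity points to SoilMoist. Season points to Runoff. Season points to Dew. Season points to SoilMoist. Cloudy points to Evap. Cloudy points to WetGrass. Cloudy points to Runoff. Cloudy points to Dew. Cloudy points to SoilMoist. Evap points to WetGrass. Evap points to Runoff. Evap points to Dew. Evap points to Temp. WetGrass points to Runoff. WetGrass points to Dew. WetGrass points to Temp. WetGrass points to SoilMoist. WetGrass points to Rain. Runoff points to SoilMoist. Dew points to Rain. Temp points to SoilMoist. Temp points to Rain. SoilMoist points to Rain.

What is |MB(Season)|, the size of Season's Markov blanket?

10

Season's parents: Wind.
Season's children: Dew, Runoff, SoilMoist.
For each child, the remaining parents (spouses of Season):
  Runoff: Cloudy, Evap, Fog, WetGrass
  Dew: Cloudy, Evap, Humidity, WetGrass
  SoilMoist: Cloudy, Fog, Humidity, Runoff, Temp, WetGrass, Wind
MB(Season) = {Cloudy, Dew, Evap, Fog, Humidity, Runoff, SoilMoist, Temp, WetGrass, Wind}, which has 10 nodes.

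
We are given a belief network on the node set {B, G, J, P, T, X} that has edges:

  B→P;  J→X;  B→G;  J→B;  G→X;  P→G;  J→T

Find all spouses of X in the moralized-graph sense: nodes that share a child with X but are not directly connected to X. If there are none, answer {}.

X has no children, so it has no co-parents. The set is empty.

{}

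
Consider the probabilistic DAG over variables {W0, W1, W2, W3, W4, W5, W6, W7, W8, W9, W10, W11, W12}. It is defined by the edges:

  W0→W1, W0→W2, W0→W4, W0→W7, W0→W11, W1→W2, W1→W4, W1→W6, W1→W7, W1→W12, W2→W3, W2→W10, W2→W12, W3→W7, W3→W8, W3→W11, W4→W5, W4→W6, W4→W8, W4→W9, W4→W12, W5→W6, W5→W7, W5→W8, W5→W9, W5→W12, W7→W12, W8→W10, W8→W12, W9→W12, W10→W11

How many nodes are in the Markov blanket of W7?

W7's parents: W0, W1, W3, W5.
W7 has child W12.
Other parents of W7's children:
  W12 also has parents W1, W2, W4, W5, W8, W9.
MB(W7) = {W0, W1, W2, W3, W4, W5, W8, W9, W12}, which has 9 nodes.

9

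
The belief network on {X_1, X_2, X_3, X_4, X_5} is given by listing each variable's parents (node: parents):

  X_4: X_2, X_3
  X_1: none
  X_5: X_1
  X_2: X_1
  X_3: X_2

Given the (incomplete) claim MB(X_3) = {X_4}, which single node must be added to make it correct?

X_2

By definition, MB(X_3) is built from X_3's parents, X_3's children, and the co-parents of X_3.
X_3's parents: X_2.
X_3 has child X_4.
For each child, the remaining parents (spouses of X_3):
  X_4: X_2
MB(X_3) = {X_2, X_4}.
Comparing with the claimed set, X_2 is missing.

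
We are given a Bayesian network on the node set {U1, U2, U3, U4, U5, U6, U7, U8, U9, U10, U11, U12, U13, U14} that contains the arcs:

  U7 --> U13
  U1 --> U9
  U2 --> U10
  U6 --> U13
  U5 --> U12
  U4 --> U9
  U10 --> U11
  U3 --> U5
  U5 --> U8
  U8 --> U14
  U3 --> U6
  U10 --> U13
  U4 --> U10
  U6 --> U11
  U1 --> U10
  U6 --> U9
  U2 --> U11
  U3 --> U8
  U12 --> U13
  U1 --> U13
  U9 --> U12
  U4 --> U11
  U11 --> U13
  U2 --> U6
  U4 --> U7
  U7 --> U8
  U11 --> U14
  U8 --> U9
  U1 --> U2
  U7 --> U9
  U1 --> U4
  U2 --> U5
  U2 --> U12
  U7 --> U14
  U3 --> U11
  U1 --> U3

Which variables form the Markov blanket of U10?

The Markov blanket of a node is its parents, its children, and the other parents of its children.
Parents of U10: U1, U2, U4.
Ch(U10) = {U11, U13}.
Parents of each child, excluding U10:
  U11 also has parents U2, U3, U4, U6.
  parents(U13) \ {U10} = {U1, U6, U7, U11, U12}.
Taking the union gives {U1, U2, U3, U4, U6, U7, U11, U12, U13}.

{U1, U2, U3, U4, U6, U7, U11, U12, U13}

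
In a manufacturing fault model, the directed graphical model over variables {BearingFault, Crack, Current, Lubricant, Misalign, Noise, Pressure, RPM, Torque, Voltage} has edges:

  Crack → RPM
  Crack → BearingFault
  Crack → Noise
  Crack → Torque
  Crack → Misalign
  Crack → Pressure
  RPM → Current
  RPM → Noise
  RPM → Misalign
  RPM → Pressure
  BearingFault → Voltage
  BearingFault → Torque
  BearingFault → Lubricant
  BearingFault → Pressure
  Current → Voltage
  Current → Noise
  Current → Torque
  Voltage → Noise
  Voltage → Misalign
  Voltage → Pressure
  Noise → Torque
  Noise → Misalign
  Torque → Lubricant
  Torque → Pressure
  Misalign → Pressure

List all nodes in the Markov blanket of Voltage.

{BearingFault, Crack, Current, Misalign, Noise, Pressure, RPM, Torque}

By definition, MB(Voltage) is built from Voltage's parents, Voltage's children, and the co-parents of Voltage.
Parents of Voltage: BearingFault, Current.
Voltage has children Misalign, Noise, Pressure.
For each child, the remaining parents (spouses of Voltage):
  parents(Noise) \ {Voltage} = {Crack, Current, RPM}.
  Misalign also has parents Crack, Noise, RPM.
  parents(Pressure) \ {Voltage} = {BearingFault, Crack, Misalign, RPM, Torque}.
Taking the union gives {BearingFault, Crack, Current, Misalign, Noise, Pressure, RPM, Torque}.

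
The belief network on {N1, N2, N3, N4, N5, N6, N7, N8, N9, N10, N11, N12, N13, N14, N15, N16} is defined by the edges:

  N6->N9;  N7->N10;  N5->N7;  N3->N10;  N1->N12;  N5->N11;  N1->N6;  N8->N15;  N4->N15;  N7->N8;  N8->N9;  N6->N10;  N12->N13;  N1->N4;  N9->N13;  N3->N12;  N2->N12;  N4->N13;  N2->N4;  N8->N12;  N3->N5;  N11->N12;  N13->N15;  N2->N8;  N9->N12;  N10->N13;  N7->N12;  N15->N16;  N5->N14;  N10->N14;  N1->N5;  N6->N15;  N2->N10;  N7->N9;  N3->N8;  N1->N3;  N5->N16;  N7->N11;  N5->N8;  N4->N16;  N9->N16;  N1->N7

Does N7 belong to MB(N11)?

N7 is a parent of N11.
So N7 ∈ MB(N11).

Yes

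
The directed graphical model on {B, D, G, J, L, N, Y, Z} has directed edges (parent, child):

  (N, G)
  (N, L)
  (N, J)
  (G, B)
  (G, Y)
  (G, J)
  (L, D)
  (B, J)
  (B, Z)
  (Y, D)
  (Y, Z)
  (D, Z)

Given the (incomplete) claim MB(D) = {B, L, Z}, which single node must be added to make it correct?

Y

By definition, MB(D) is built from D's parents, D's children, and the co-parents of D.
Ch(D) = {Z}.
D's parents: L, Y.
Other parents of D's children:
  Z: B, Y
MB(D) = {B, L, Y, Z}.
Comparing with the claimed set, Y is missing.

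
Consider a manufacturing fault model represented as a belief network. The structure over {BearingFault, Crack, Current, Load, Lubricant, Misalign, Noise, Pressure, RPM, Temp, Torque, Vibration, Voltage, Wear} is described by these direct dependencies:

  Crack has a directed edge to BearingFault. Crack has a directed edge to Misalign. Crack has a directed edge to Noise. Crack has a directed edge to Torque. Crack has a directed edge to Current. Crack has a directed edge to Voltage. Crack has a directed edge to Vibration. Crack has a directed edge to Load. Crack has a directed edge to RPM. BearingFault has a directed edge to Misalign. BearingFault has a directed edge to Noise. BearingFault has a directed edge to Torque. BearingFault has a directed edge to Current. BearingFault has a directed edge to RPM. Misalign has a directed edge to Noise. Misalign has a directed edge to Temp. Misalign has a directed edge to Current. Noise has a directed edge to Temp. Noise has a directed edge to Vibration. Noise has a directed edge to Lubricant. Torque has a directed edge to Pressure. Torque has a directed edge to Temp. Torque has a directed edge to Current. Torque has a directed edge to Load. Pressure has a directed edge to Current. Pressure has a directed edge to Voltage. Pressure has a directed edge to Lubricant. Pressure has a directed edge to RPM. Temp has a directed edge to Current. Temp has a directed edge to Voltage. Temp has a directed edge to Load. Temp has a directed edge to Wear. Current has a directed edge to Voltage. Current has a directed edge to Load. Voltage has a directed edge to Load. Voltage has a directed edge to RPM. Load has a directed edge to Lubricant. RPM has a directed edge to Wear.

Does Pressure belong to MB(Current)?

Yes

Pressure is a parent of Current.
So Pressure ∈ MB(Current).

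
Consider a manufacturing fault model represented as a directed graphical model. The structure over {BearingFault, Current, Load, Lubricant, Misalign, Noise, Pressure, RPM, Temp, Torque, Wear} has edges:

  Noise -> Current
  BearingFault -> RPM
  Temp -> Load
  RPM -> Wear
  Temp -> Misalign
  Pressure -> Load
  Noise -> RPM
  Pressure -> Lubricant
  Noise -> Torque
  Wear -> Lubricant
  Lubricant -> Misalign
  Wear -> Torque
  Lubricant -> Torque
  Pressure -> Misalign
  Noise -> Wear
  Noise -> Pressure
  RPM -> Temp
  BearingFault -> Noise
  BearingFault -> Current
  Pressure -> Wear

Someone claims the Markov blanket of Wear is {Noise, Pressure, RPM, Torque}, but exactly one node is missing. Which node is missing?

Wear has parents Noise, Pressure, RPM.
Wear has children Lubricant, Torque.
Other parents of Wear's children:
  Lubricant: Pressure
  Torque: Lubricant, Noise
MB(Wear) = {Lubricant, Noise, Pressure, RPM, Torque}.
Comparing with the claimed set, Lubricant is missing.

Lubricant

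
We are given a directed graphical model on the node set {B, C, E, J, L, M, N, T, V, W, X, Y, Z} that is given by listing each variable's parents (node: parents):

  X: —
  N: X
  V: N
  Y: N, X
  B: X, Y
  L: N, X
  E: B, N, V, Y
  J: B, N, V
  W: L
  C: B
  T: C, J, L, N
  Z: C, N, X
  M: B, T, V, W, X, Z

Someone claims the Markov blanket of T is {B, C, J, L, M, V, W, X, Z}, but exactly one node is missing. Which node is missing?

By definition, MB(T) is built from T's parents, T's children, and the co-parents of T.
Children of T: M.
T has parents C, J, L, N.
Parents of each child, excluding T:
  M's other parents are B, V, W, X, Z.
MB(T) = {B, C, J, L, M, N, V, W, X, Z}.
Comparing with the claimed set, N is missing.

N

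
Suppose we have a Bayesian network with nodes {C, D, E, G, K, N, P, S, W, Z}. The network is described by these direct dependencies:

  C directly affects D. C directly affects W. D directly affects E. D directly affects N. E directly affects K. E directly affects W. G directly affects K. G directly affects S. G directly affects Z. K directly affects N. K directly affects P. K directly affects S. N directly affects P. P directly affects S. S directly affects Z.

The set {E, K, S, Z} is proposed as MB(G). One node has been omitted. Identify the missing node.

P

By definition, MB(G) is built from G's parents, G's children, and the co-parents of G.
G's parents: none.
Ch(G) = {K, S, Z}.
For each child, the remaining parents (spouses of G):
  K's other parent is E.
  S's other parents are K, P.
  Z's other parent is S.
MB(G) = {E, K, P, S, Z}.
Comparing with the claimed set, P is missing.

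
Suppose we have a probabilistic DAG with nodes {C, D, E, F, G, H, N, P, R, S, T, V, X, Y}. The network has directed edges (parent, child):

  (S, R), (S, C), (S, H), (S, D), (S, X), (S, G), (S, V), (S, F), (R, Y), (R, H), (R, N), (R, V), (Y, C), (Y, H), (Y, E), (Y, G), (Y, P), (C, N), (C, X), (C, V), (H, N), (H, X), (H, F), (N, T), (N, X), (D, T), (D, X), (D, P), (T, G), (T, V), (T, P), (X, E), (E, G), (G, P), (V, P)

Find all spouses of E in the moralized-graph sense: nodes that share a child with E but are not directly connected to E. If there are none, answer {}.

Children of E: G.
  parents(G) \ {E} = {S, T, Y}.
Excluding nodes already adjacent to E (G, X, Y), the co-parent-only contribution is {S, T}.

{S, T}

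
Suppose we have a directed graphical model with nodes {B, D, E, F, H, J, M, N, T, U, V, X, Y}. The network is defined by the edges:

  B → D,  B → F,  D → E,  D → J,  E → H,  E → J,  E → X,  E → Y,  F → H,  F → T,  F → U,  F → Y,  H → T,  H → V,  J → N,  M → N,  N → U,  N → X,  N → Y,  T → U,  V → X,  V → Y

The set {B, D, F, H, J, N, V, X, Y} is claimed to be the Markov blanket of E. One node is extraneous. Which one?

Recall MB(v) = parents ∪ children ∪ spouses, where spouses are the other parents of v's children.
E has parent D.
Children of E: H, J, X, Y.
Co-parents of E (other parents of its children):
  H: F
  J: D
  X: N, V
  Y: F, N, V
MB(E) = {D, F, H, J, N, V, X, Y}.
B is neither a parent, child, nor co-parent of E, so it does not belong.

B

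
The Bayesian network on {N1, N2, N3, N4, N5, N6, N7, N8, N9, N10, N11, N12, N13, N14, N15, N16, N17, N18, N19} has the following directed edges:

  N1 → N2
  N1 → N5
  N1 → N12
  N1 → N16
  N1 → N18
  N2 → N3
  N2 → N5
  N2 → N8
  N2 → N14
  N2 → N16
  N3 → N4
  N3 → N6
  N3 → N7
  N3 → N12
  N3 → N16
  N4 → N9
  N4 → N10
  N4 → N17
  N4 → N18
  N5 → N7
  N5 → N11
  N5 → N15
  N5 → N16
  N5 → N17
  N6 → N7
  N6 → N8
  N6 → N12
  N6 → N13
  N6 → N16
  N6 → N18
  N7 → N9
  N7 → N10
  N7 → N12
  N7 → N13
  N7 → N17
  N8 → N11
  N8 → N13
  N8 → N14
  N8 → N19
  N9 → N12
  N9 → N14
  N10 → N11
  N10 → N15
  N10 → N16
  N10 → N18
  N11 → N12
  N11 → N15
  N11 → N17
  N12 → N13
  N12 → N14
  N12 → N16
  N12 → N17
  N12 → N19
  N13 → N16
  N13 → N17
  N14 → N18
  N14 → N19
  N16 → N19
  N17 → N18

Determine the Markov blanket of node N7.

{N1, N3, N4, N5, N6, N8, N9, N10, N11, N12, N13, N17}

N7 has parents N3, N5, N6.
N7 has children N9, N10, N12, N13, N17.
Other parents of N7's children:
  parents(N9) \ {N7} = {N4}.
  parents(N10) \ {N7} = {N4}.
  parents(N12) \ {N7} = {N1, N3, N6, N9, N11}.
  N13 also has parents N6, N8, N12.
  N17's other parents are N4, N5, N11, N12, N13.
So the Markov blanket of N7 is {N1, N3, N4, N5, N6, N8, N9, N10, N11, N12, N13, N17}.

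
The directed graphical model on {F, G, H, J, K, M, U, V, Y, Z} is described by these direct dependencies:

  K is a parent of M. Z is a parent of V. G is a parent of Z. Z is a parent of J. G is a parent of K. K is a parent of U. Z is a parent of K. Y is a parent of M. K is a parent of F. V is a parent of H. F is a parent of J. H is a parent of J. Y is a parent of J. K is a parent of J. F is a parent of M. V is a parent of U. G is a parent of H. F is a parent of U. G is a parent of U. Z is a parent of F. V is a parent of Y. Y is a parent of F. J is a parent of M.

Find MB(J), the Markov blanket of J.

{F, H, K, M, Y, Z}

The Markov blanket of a node is its parents, its children, and the other parents of its children.
J's parents: F, H, K, Y, Z.
Ch(J) = {M}.
Parents of each child, excluding J:
  M also has parents F, K, Y.
Taking the union gives {F, H, K, M, Y, Z}.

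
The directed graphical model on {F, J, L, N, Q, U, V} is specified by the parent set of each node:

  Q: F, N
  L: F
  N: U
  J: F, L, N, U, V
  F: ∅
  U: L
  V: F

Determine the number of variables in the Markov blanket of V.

A node's Markov blanket = Pa ∪ Ch ∪ (parents of Ch other than the node itself).
V's children: J.
Pa(V) = {F}.
Other parents of V's children:
  J also has parents F, L, N, U.
MB(V) = {F, J, L, N, U}, which has 5 nodes.

5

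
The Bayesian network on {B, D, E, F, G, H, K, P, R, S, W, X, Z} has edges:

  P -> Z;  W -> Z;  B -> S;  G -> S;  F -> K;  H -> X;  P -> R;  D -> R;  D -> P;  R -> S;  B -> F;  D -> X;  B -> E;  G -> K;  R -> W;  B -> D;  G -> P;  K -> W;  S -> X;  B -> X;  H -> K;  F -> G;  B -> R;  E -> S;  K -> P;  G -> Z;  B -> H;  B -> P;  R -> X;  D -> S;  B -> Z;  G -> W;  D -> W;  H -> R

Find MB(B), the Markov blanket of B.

{D, E, F, G, H, K, P, R, S, W, X, Z}

Recall MB(v) = parents ∪ children ∪ spouses, where spouses are the other parents of v's children.
Parents of B: none.
B's children: D, E, F, H, P, R, S, X, Z.
For each child, the remaining parents (spouses of B):
  D: —
  E: —
  F: —
  H: —
  P: D, G, K
  R: D, H, P
  S: D, E, G, R
  X: D, H, R, S
  Z: G, P, W
Taking the union gives {D, E, F, G, H, K, P, R, S, W, X, Z}.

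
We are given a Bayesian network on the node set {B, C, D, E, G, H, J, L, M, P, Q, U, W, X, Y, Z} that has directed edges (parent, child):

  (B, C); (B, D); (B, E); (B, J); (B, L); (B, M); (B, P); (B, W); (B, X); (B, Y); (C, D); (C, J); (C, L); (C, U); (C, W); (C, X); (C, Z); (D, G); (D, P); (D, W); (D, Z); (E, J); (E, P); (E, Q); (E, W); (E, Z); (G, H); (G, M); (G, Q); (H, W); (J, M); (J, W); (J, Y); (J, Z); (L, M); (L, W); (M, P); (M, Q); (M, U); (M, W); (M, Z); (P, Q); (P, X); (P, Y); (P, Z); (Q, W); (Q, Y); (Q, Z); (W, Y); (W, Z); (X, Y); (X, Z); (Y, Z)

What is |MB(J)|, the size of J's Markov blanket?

14

By definition, MB(J) is built from J's parents, J's children, and the co-parents of J.
Parents of J: B, C, E.
Children of J: M, W, Y, Z.
Other parents of J's children:
  M: B, G, L
  W: B, C, D, E, H, L, M, Q
  Y: B, P, Q, W, X
  Z: C, D, E, M, P, Q, W, X, Y
MB(J) = {B, C, D, E, G, H, L, M, P, Q, W, X, Y, Z}, which has 14 nodes.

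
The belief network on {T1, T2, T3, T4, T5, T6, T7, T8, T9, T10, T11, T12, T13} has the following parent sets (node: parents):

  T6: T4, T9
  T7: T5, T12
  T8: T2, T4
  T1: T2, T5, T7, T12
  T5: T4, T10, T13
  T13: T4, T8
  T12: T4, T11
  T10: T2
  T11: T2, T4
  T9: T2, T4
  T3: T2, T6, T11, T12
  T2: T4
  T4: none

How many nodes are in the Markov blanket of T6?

Parents of T6: T4, T9.
Ch(T6) = {T3}.
Parents of each child, excluding T6:
  T3 also has parents T2, T11, T12.
MB(T6) = {T2, T3, T4, T9, T11, T12}, which has 6 nodes.

6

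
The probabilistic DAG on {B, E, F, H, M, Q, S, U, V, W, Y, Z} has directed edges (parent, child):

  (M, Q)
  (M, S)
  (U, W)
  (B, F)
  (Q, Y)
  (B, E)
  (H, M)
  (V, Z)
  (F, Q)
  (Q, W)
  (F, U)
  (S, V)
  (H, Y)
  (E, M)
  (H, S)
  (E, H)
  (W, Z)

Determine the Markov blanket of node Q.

By definition, MB(Q) is built from Q's parents, Q's children, and the co-parents of Q.
Ch(Q) = {W, Y}.
Q's parents: F, M.
For each child, the remaining parents (spouses of Q):
  W: U
  Y: H
Taking the union gives {F, H, M, U, W, Y}.

{F, H, M, U, W, Y}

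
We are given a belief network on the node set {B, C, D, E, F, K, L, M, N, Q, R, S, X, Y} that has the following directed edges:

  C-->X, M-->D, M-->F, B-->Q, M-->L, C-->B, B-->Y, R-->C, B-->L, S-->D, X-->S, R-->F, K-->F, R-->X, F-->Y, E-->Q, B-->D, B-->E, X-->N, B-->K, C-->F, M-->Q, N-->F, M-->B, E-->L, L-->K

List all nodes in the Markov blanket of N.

{C, F, K, M, R, X}

A node's Markov blanket = Pa ∪ Ch ∪ (parents of Ch other than the node itself).
N has parent X.
N has child F.
Parents of each child, excluding N:
  parents(F) \ {N} = {C, K, M, R}.
Taking the union gives {C, F, K, M, R, X}.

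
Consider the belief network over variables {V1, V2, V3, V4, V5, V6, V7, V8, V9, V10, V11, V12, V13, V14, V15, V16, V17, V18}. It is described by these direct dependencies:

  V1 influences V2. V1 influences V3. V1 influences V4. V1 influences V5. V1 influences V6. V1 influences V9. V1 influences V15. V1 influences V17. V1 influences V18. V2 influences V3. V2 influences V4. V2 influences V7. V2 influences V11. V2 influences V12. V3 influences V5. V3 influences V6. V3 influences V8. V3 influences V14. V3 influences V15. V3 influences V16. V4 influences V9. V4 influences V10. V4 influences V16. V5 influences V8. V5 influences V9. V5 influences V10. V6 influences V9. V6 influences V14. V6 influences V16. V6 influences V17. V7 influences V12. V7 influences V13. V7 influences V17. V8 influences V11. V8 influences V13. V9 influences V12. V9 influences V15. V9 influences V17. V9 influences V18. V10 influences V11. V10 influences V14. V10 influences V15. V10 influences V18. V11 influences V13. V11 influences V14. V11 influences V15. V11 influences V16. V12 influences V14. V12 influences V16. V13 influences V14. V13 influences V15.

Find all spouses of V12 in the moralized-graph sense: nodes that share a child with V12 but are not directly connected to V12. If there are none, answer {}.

{V3, V4, V6, V10, V11, V13}

Children of V12: V14, V16.
  V14's other parents are V3, V6, V10, V11, V13.
  parents(V16) \ {V12} = {V3, V4, V6, V11}.
Excluding nodes already adjacent to V12 (V2, V7, V9, V14, V16), the co-parent-only contribution is {V3, V4, V6, V10, V11, V13}.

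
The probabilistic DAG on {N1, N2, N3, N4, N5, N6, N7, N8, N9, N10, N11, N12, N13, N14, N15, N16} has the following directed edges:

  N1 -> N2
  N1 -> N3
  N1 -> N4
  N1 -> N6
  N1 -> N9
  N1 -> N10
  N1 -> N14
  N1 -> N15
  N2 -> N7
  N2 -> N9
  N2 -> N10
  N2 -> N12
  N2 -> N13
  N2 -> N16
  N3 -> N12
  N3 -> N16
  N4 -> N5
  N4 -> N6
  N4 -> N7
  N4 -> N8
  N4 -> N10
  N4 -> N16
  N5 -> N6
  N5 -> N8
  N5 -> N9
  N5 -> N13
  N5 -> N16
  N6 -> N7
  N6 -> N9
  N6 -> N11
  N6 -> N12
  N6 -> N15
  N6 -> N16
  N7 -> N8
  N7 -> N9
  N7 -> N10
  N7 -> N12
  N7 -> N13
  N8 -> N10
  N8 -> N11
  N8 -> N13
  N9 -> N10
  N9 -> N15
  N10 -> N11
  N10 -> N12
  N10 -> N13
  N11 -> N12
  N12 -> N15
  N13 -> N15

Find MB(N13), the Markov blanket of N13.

A node's Markov blanket = Pa ∪ Ch ∪ (parents of Ch other than the node itself).
N13 has parents N2, N5, N7, N8, N10.
N13 has child N15.
For each child, the remaining parents (spouses of N13):
  N15: N1, N6, N9, N12
Union: {N2, N5, N7, N8, N10} ∪ {N15} ∪ {N1, N6, N9, N12} = {N1, N2, N5, N6, N7, N8, N9, N10, N12, N15}.

{N1, N2, N5, N6, N7, N8, N9, N10, N12, N15}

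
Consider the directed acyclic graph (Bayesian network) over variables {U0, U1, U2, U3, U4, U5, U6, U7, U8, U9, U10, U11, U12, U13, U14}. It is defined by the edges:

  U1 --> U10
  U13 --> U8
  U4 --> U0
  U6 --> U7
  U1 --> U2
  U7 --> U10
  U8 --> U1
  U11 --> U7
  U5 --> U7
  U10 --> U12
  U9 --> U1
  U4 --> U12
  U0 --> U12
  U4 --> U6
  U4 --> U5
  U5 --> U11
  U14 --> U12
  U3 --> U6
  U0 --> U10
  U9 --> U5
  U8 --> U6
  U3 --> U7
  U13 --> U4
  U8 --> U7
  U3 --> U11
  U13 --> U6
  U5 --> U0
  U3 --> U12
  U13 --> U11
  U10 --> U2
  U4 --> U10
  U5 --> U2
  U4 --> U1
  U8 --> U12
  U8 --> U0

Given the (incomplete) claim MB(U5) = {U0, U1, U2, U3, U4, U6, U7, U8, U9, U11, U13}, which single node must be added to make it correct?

The Markov blanket of a node is its parents, its children, and the other parents of its children.
U5 has parents U4, U9.
Children of U5: U0, U2, U7, U11.
Parents of each child, excluding U5:
  parents(U0) \ {U5} = {U4, U8}.
  U11's other parents are U3, U13.
  U7's other parents are U3, U6, U8, U11.
  parents(U2) \ {U5} = {U1, U10}.
MB(U5) = {U0, U1, U2, U3, U4, U6, U7, U8, U9, U10, U11, U13}.
Comparing with the claimed set, U10 is missing.

U10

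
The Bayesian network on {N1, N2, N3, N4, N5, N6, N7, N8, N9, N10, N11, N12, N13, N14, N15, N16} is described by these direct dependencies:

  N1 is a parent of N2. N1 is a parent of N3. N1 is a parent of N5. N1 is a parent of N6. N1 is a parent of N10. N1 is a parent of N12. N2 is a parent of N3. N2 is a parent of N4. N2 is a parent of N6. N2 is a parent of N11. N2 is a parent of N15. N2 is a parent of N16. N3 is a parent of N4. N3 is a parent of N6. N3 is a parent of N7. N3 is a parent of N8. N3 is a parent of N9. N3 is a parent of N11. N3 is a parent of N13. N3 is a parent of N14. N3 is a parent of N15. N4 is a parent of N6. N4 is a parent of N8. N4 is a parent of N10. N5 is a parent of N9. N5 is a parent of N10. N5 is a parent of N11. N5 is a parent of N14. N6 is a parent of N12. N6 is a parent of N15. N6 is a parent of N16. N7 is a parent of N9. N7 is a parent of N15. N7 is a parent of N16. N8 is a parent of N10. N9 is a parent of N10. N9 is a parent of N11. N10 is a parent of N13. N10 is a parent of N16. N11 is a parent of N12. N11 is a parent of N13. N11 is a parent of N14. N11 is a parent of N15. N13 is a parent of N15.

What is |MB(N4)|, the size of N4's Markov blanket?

8

A node's Markov blanket = Pa ∪ Ch ∪ (parents of Ch other than the node itself).
N4 has parents N2, N3.
N4's children: N6, N8, N10.
For each child, the remaining parents (spouses of N4):
  N6: N1, N2, N3
  N8: N3
  N10: N1, N5, N8, N9
MB(N4) = {N1, N2, N3, N5, N6, N8, N9, N10}, which has 8 nodes.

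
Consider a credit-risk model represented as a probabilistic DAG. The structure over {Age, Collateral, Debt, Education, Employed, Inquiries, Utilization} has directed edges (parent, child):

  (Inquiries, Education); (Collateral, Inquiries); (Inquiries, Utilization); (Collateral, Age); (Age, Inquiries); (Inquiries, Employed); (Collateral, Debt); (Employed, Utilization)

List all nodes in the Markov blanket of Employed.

{Inquiries, Utilization}

Employed's parents: Inquiries.
Employed's children: Utilization.
Co-parents of Employed (other parents of its children):
  parents(Utilization) \ {Employed} = {Inquiries}.
Union: {Inquiries} ∪ {Utilization} ∪ {Inquiries} = {Inquiries, Utilization}.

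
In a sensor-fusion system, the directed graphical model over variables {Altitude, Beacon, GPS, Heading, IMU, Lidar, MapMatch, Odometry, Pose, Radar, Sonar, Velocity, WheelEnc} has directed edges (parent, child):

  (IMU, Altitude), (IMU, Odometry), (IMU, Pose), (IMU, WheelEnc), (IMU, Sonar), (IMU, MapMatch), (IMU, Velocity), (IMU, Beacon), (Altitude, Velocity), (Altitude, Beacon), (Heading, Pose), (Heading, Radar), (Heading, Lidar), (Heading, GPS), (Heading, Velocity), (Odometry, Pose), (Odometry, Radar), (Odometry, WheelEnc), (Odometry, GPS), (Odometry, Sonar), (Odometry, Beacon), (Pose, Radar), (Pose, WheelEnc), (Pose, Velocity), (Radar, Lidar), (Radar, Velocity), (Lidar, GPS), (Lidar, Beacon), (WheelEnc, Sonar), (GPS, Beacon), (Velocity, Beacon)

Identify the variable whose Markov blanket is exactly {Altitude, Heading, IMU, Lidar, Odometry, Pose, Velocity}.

The target node must have every member of {Altitude, Heading, IMU, Lidar, Odometry, Pose, Velocity} as a parent, child, or co-parent, and no others.
Parents of Radar: Heading, Odometry, Pose; children: Lidar, Velocity; co-parents: Altitude, Heading, IMU, Pose.
These exactly cover the given set, so the node is Radar.

Radar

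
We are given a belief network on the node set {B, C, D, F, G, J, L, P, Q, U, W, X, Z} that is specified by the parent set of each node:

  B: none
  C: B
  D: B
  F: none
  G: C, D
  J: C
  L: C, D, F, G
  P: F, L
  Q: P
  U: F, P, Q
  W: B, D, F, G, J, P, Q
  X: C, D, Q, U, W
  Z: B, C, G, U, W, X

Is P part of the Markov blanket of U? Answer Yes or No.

Yes

P is a parent of U.
So P ∈ MB(U).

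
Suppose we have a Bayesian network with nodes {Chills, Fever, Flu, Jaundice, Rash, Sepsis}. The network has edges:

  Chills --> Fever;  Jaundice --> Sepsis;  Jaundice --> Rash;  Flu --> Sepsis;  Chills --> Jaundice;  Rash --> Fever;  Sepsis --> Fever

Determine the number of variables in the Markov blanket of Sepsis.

Recall MB(v) = parents ∪ children ∪ spouses, where spouses are the other parents of v's children.
Sepsis has parents Flu, Jaundice.
Children of Sepsis: Fever.
Other parents of Sepsis's children:
  Fever: Chills, Rash
MB(Sepsis) = {Chills, Fever, Flu, Jaundice, Rash}, which has 5 nodes.

5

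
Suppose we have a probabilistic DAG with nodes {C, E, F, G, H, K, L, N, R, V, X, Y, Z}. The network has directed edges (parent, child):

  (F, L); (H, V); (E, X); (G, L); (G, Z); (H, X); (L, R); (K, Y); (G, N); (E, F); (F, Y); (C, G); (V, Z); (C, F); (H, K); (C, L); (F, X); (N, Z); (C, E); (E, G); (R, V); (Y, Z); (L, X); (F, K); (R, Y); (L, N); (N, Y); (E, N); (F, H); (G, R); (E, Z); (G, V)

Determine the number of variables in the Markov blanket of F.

Recall MB(v) = parents ∪ children ∪ spouses, where spouses are the other parents of v's children.
Parents of F: C, E.
F's children: H, K, L, X, Y.
Other parents of F's children:
  H has no other parent.
  K's other parent is H.
  parents(L) \ {F} = {C, G}.
  X's other parents are E, H, L.
  Y also has parents K, N, R.
MB(F) = {C, E, G, H, K, L, N, R, X, Y}, which has 10 nodes.

10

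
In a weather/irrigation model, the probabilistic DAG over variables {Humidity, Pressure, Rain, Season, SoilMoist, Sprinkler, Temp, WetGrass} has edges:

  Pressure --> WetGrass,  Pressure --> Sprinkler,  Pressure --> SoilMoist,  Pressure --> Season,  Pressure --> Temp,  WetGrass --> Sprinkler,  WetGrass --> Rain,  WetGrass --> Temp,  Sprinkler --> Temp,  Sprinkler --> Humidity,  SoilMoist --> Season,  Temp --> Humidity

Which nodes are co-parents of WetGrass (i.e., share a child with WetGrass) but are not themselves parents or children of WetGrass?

Children of WetGrass: Rain, Sprinkler, Temp.
  Sprinkler's other parent is Pressure.
  Rain has no other parent.
  Temp's other parents are Pressure, Sprinkler.
Excluding nodes already adjacent to WetGrass (Pressure, Rain, Sprinkler, Temp), the co-parent-only contribution is {}.

{}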